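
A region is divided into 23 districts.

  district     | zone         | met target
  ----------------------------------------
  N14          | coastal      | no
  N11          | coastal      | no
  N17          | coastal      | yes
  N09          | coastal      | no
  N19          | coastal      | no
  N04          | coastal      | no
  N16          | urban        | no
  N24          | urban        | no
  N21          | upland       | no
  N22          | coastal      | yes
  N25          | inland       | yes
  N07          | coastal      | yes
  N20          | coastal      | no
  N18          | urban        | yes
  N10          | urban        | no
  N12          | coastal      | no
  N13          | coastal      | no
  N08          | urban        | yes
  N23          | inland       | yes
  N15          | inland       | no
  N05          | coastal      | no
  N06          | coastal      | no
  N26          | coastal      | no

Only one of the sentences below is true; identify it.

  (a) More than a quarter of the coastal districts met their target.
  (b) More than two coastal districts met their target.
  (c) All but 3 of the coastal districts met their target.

|A| = 14, |A ∩ B| = 3, |A ∖ B| = 11.
(a) requires |A ∩ B| / |A| > 1/4: false.
(b) requires |A ∩ B| > 2: true.
(c) requires |A ∖ B| = 3: false.

(b)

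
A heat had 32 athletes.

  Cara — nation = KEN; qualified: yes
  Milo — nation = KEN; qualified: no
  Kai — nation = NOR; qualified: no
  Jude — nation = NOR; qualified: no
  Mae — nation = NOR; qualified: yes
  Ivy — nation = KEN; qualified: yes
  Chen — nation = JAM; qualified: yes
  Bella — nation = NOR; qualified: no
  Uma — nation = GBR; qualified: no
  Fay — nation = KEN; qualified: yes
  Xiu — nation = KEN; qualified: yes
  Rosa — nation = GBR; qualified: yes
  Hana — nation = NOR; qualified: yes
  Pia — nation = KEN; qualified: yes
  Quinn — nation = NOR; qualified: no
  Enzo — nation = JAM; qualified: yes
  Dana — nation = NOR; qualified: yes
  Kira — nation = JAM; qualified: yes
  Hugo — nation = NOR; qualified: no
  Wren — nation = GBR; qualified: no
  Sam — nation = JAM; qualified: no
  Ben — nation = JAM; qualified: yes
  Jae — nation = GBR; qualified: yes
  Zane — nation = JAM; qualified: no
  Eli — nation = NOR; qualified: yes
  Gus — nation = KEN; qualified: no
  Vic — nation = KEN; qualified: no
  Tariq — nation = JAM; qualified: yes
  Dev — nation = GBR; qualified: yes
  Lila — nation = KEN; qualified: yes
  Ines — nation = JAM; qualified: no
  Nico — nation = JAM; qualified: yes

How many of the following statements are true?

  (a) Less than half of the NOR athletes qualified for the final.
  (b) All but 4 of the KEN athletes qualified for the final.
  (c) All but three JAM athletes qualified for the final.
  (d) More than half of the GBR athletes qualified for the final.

(a) NOR: |A| = 9, |A ∩ B| = 4; needs |A ∩ B| < |A ∖ B| — true.
(b) KEN: |A| = 9, |A ∩ B| = 6; needs |A ∖ B| = 4 — false.
(c) JAM: |A| = 9, |A ∩ B| = 6; needs |A ∖ B| = 3 — true.
(d) GBR: |A| = 5, |A ∩ B| = 3; needs |A ∩ B| > |A ∖ B| — true.

3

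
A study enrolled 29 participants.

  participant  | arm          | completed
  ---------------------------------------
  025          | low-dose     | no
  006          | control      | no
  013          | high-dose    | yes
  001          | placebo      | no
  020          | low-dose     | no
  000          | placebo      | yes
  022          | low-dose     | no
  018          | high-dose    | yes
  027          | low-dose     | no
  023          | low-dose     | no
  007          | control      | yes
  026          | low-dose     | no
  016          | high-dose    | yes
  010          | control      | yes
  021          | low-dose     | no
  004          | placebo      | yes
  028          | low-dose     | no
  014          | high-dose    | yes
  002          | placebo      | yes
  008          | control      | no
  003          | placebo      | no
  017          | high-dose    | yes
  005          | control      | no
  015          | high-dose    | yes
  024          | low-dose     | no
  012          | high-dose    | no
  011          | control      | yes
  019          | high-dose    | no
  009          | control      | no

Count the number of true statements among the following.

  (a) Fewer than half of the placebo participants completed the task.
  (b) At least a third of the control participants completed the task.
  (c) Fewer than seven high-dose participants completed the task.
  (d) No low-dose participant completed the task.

3

(a) placebo: |A| = 5, |A ∩ B| = 3; needs |A ∩ B| < |A ∖ B| — false.
(b) control: |A| = 7, |A ∩ B| = 3; needs |A ∩ B| / |A| ≥ 1/3 — true.
(c) high-dose: |A| = 8, |A ∩ B| = 6; needs |A ∩ B| < 7 — true.
(d) low-dose: |A| = 9, |A ∩ B| = 0; needs A ∩ B = ∅ (|A ∩ B| = 0) — true.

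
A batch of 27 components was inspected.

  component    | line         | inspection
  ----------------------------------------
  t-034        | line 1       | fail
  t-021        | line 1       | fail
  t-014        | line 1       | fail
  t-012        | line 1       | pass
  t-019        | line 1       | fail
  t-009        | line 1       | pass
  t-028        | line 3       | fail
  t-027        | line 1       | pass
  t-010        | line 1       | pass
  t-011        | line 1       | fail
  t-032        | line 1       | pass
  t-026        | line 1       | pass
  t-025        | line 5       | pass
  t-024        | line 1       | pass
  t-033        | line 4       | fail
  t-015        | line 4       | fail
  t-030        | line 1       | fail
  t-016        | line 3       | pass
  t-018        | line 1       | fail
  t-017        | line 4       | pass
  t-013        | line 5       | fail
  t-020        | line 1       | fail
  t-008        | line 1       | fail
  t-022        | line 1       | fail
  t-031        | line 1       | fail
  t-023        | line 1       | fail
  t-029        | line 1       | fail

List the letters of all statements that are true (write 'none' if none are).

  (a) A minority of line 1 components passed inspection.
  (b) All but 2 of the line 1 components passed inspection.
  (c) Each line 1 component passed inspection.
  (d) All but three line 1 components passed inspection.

|A| = 20, |A ∩ B| = 7, |A ∖ B| = 13.
(a) |A ∩ B| < |A ∖ B|: holds.
(b) |A ∖ B| = 2: fails.
(c) A ⊆ B, i.e. every element of A is in B (|A ∖ B| = 0): fails.
(d) |A ∖ B| = 3: fails.

(a)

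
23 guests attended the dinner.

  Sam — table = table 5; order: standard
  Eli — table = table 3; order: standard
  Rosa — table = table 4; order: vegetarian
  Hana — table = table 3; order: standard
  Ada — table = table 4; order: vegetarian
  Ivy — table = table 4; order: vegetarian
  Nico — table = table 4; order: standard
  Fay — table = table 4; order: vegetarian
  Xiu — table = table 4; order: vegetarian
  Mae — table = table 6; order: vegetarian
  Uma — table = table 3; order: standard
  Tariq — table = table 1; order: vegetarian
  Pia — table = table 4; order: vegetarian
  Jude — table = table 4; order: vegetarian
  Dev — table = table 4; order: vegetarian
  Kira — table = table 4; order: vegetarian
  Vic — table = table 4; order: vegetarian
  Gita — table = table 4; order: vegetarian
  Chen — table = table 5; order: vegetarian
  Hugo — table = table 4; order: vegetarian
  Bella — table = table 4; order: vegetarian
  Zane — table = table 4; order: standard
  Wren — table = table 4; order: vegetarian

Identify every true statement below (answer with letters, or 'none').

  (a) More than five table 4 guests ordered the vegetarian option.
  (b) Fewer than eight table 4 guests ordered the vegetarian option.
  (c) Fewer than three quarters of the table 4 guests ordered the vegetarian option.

|A| = 16, |A ∩ B| = 14, |A ∖ B| = 2.
(a) |A ∩ B| > 5: holds.
(b) |A ∩ B| < 8: fails.
(c) |A ∩ B| / |A| < 3/4: fails.

(a)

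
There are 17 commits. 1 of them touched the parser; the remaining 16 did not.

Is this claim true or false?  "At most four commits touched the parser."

True

'At most four commits touched the parser' holds iff |A ∩ B| ≤ 4.
|A| = 17, |A ∩ B| = 1, |A ∖ B| = 16.
|A ∩ B| = 1, so the statement is true.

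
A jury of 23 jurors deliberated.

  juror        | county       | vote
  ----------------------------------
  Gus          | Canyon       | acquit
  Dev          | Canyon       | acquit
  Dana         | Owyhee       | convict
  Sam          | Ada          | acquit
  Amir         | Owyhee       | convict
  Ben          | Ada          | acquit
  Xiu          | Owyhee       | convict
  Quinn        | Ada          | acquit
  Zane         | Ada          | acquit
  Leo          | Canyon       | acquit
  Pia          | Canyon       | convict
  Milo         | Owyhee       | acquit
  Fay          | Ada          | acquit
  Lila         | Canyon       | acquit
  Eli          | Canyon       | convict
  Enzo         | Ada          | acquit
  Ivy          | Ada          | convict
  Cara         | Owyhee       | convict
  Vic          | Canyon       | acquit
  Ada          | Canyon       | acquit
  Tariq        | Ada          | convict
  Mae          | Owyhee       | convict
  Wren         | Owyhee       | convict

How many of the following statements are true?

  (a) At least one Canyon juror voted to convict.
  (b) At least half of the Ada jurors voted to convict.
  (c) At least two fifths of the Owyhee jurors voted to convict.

2

(a) Canyon: |A| = 8, |A ∩ B| = 2; needs A ∩ B ≠ ∅ (|A ∩ B| ≥ 1) — true.
(b) Ada: |A| = 8, |A ∩ B| = 2; needs |A ∩ B| ≥ |A ∖ B| — false.
(c) Owyhee: |A| = 7, |A ∩ B| = 6; needs |A ∩ B| / |A| ≥ 2/5 — true.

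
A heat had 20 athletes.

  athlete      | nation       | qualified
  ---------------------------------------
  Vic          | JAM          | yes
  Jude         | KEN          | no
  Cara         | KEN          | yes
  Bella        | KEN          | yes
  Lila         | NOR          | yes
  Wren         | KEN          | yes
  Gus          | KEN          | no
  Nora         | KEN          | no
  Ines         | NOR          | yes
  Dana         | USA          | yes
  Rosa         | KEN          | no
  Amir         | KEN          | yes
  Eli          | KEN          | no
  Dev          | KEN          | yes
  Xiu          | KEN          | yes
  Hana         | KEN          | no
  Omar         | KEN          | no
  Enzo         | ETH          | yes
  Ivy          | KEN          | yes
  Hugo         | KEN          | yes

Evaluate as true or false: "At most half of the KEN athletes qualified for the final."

Truth condition: |A ∩ B| ≤ |A ∖ B|.
|A| = 15, |A ∩ B| = 8, |A ∖ B| = 7.
8 > 7, so the statement is false.

False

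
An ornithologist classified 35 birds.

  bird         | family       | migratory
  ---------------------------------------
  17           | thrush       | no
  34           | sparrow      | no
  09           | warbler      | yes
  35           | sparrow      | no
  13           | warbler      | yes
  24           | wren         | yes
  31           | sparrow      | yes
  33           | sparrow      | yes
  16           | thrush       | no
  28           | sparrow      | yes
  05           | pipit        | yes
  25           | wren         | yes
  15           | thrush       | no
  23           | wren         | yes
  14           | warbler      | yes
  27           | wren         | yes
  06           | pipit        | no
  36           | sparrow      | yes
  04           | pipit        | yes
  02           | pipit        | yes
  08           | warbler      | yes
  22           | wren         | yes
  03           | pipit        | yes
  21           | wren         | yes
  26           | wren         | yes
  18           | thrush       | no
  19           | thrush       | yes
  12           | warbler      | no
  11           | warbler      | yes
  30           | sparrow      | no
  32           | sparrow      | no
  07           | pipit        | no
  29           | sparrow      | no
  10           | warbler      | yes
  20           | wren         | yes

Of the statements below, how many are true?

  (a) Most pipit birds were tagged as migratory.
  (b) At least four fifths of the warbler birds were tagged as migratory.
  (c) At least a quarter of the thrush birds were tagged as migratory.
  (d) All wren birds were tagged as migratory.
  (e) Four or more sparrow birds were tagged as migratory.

(a) pipit: |A| = 6, |A ∩ B| = 4; needs |A ∩ B| > |A ∖ B| — true.
(b) warbler: |A| = 7, |A ∩ B| = 6; needs |A ∩ B| / |A| ≥ 4/5 — true.
(c) thrush: |A| = 5, |A ∩ B| = 1; needs |A ∩ B| / |A| ≥ 1/4 — false.
(d) wren: |A| = 8, |A ∩ B| = 8; needs A ⊆ B, i.e. every element of A is in B (|A ∖ B| = 0) — true.
(e) sparrow: |A| = 9, |A ∩ B| = 4; needs |A ∩ B| ≥ 4 — true.

4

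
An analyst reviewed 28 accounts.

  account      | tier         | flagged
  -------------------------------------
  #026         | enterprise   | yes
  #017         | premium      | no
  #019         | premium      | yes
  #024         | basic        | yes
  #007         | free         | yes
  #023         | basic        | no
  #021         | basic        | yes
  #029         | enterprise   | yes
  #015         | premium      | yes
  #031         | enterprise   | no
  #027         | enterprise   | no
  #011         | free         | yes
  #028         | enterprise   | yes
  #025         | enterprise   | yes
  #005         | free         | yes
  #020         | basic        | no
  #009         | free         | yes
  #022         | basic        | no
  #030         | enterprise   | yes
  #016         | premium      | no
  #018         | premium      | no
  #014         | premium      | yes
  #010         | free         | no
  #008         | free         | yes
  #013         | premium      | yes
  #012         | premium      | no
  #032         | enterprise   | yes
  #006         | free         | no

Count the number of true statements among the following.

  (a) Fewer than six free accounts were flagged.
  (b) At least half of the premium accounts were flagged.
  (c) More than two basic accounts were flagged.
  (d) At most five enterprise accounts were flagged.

(a) free: |A| = 7, |A ∩ B| = 5; needs |A ∩ B| < 6 — true.
(b) premium: |A| = 8, |A ∩ B| = 4; needs |A ∩ B| ≥ |A ∖ B| — true.
(c) basic: |A| = 5, |A ∩ B| = 2; needs |A ∩ B| > 2 — false.
(d) enterprise: |A| = 8, |A ∩ B| = 6; needs |A ∩ B| ≤ 5 — false.

2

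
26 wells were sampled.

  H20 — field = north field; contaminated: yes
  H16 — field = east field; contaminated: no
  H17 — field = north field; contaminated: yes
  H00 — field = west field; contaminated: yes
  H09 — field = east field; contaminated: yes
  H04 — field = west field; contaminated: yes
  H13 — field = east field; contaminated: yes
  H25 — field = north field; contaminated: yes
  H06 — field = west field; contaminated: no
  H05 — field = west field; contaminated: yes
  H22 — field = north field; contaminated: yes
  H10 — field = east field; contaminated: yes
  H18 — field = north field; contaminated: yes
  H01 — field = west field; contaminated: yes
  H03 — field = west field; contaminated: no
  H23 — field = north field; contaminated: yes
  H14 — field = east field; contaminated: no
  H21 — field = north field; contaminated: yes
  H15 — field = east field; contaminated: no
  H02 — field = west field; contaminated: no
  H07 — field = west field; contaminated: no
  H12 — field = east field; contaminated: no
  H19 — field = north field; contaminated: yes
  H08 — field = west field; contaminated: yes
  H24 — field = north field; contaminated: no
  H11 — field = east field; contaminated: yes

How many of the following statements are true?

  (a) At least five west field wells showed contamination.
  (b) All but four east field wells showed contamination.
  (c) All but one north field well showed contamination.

3

(a) west field: |A| = 9, |A ∩ B| = 5; needs |A ∩ B| ≥ 5 — true.
(b) east field: |A| = 8, |A ∩ B| = 4; needs |A ∖ B| = 4 — true.
(c) north field: |A| = 9, |A ∩ B| = 8; needs |A ∖ B| = 1 — true.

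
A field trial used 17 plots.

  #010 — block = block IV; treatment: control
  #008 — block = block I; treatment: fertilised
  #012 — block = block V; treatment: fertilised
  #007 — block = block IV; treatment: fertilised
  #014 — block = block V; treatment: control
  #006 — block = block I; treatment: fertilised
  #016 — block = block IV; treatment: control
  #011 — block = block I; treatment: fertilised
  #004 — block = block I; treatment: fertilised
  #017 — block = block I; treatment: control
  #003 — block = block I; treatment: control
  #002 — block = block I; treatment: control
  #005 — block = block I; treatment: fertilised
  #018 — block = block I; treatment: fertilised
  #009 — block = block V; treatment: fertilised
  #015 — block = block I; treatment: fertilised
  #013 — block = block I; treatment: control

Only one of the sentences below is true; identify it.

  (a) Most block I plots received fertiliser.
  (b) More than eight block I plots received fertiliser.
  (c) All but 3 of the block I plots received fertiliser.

(a)

|A| = 11, |A ∩ B| = 7, |A ∖ B| = 4.
(a) requires |A ∩ B| > |A ∖ B|: true.
(b) requires |A ∩ B| > 8: false.
(c) requires |A ∖ B| = 3: false.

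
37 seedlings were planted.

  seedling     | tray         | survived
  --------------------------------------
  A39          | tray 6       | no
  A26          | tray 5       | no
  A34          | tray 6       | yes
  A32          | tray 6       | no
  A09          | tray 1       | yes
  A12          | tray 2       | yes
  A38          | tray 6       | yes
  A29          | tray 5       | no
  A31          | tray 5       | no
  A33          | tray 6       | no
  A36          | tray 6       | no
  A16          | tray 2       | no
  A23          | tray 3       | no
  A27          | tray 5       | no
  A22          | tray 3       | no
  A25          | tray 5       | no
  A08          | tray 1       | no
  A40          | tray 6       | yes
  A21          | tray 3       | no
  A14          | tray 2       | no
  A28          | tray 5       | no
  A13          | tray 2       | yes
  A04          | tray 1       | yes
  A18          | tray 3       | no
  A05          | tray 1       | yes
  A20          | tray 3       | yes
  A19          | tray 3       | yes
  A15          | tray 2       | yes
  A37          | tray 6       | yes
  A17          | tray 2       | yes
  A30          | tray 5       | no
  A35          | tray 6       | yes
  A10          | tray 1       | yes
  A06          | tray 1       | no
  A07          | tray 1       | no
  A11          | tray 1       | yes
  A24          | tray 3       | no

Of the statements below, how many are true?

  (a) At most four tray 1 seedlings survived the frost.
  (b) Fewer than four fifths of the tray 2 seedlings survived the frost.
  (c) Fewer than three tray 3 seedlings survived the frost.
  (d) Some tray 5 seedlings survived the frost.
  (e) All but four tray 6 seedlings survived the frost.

3

(a) tray 1: |A| = 8, |A ∩ B| = 5; needs |A ∩ B| ≤ 4 — false.
(b) tray 2: |A| = 6, |A ∩ B| = 4; needs |A ∩ B| / |A| < 4/5 — true.
(c) tray 3: |A| = 7, |A ∩ B| = 2; needs |A ∩ B| < 3 — true.
(d) tray 5: |A| = 7, |A ∩ B| = 0; needs A ∩ B ≠ ∅ (|A ∩ B| ≥ 1) — false.
(e) tray 6: |A| = 9, |A ∩ B| = 5; needs |A ∖ B| = 4 — true.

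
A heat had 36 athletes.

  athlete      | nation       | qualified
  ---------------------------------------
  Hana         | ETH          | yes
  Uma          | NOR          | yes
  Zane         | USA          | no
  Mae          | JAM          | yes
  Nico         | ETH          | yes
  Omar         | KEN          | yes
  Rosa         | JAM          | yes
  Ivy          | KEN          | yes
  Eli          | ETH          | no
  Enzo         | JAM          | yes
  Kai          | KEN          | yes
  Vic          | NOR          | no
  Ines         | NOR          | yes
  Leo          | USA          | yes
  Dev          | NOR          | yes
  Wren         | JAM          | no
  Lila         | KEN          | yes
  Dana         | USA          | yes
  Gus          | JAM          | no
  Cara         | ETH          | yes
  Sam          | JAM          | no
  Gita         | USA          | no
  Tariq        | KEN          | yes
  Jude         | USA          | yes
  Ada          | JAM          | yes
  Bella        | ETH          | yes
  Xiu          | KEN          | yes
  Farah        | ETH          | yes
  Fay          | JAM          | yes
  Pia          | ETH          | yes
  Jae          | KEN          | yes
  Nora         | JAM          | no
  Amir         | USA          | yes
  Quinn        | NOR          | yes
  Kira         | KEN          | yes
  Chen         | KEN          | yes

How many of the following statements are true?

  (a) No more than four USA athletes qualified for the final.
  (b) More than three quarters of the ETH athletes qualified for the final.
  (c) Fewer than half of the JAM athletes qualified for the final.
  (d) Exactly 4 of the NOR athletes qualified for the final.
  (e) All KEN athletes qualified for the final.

(a) USA: |A| = 6, |A ∩ B| = 4; needs |A ∩ B| ≤ 4 — true.
(b) ETH: |A| = 7, |A ∩ B| = 6; needs |A ∩ B| / |A| > 3/4 — true.
(c) JAM: |A| = 9, |A ∩ B| = 5; needs |A ∩ B| < |A ∖ B| — false.
(d) NOR: |A| = 5, |A ∩ B| = 4; needs |A ∩ B| = 4 — true.
(e) KEN: |A| = 9, |A ∩ B| = 9; needs A ⊆ B, i.e. every element of A is in B (|A ∖ B| = 0) — true.

4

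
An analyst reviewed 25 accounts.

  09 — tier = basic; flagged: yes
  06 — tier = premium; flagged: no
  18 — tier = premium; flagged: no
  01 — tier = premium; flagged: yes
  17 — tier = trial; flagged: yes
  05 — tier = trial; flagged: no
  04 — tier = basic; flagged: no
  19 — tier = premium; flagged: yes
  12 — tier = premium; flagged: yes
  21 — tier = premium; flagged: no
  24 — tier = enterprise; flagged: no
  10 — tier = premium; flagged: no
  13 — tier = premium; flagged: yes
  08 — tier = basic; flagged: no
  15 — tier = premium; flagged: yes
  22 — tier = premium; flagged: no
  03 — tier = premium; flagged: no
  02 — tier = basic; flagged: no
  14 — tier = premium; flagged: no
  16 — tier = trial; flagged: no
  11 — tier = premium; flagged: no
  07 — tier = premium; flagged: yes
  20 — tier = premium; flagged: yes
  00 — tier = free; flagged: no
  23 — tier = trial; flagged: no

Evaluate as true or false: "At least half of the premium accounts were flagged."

False

'At least half of the premium accounts were flagged' holds iff |A ∩ B| ≥ |A ∖ B|.
|A| = 15, |A ∩ B| = 7, |A ∖ B| = 8.
7 < 8, so the statement is false.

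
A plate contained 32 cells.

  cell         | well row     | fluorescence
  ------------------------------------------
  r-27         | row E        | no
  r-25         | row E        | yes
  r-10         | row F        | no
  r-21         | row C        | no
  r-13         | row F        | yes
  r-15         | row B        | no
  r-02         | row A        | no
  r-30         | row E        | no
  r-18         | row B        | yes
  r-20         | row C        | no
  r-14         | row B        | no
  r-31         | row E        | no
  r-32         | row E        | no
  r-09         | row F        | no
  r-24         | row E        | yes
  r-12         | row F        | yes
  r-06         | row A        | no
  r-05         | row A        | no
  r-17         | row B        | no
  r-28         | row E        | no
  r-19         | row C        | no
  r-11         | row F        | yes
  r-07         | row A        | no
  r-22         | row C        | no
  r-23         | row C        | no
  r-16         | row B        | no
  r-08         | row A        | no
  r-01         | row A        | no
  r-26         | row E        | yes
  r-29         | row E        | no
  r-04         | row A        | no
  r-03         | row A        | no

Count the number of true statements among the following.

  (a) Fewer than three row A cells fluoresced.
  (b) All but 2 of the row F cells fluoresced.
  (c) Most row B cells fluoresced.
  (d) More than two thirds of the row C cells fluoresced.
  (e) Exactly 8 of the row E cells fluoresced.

2

(a) row A: |A| = 8, |A ∩ B| = 0; needs |A ∩ B| < 3 — true.
(b) row F: |A| = 5, |A ∩ B| = 3; needs |A ∖ B| = 2 — true.
(c) row B: |A| = 5, |A ∩ B| = 1; needs |A ∩ B| > |A ∖ B| — false.
(d) row C: |A| = 5, |A ∩ B| = 0; needs |A ∩ B| / |A| > 2/3 — false.
(e) row E: |A| = 9, |A ∩ B| = 3; needs |A ∩ B| = 8 — false.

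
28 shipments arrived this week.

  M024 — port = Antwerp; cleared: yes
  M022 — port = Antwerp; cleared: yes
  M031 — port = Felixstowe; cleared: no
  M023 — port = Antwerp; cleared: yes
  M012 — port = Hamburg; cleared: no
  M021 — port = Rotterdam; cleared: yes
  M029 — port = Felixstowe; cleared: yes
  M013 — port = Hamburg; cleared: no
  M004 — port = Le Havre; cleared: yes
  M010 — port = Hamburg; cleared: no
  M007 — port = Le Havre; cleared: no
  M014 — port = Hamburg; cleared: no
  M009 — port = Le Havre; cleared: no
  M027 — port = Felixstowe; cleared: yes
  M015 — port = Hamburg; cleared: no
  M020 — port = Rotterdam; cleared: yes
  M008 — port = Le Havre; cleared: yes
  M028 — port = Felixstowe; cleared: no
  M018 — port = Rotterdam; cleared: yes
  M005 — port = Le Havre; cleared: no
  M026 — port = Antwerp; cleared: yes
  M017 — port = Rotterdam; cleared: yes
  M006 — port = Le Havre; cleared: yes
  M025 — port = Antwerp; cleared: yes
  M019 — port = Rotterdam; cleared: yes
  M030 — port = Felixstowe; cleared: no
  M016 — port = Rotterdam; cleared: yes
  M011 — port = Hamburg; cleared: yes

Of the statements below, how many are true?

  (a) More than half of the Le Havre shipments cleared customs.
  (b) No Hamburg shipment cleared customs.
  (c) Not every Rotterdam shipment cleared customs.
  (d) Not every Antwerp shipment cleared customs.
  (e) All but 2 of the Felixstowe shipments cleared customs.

(a) Le Havre: |A| = 6, |A ∩ B| = 3; needs |A ∩ B| > |A ∖ B| — false.
(b) Hamburg: |A| = 6, |A ∩ B| = 1; needs A ∩ B = ∅ (|A ∩ B| = 0) — false.
(c) Rotterdam: |A| = 6, |A ∩ B| = 6; needs A ⊄ B (|A ∖ B| ≥ 1) — false.
(d) Antwerp: |A| = 5, |A ∩ B| = 5; needs A ⊄ B (|A ∖ B| ≥ 1) — false.
(e) Felixstowe: |A| = 5, |A ∩ B| = 2; needs |A ∖ B| = 2 — false.

0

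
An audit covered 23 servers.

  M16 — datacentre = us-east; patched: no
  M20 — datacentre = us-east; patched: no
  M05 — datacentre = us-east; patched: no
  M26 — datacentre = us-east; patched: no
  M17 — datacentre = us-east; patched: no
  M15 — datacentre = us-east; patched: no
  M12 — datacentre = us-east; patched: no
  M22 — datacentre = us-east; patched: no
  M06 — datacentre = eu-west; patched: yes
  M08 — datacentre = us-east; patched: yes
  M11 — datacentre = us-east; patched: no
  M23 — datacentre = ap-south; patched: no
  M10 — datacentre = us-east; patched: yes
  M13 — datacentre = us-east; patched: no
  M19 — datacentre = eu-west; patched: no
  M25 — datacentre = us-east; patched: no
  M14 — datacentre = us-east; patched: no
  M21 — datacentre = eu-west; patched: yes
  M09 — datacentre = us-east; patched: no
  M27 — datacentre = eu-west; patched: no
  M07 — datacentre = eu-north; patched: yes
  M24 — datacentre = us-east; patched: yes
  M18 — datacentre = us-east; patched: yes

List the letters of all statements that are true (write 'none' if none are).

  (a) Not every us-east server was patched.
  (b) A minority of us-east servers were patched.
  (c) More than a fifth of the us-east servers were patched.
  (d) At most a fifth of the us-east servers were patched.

(a), (b), (c)

|A| = 17, |A ∩ B| = 4, |A ∖ B| = 13.
(a) A ⊄ B (|A ∖ B| ≥ 1): holds.
(b) |A ∩ B| < |A ∖ B|: holds.
(c) |A ∩ B| / |A| > 1/5: holds.
(d) |A ∩ B| / |A| ≤ 1/5: fails.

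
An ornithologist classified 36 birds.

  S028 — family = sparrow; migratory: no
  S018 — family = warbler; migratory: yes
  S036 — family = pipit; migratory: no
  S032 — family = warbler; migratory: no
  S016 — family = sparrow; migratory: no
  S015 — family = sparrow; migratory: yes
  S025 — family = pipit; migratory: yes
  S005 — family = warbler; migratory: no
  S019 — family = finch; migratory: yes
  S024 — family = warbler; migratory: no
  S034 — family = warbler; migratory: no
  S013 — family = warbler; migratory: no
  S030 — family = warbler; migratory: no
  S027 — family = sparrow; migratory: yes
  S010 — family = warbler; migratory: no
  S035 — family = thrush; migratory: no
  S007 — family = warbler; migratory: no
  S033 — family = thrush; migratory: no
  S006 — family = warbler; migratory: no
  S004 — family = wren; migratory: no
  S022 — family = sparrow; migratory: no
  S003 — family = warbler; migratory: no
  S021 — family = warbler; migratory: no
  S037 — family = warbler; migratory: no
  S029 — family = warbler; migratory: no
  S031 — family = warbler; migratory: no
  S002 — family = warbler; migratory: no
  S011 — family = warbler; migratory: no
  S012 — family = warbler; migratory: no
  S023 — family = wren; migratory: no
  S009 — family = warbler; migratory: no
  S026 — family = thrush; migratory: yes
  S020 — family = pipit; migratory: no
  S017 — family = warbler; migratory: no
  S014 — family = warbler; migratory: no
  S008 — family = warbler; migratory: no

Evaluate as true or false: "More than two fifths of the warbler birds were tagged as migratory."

The determiner here denotes the relation: |A ∩ B| / |A| > 2/5.
|A| = 22, |A ∩ B| = 1, |A ∖ B| = 21.
|A ∩ B|/|A| = 1/22, so the statement is false.

False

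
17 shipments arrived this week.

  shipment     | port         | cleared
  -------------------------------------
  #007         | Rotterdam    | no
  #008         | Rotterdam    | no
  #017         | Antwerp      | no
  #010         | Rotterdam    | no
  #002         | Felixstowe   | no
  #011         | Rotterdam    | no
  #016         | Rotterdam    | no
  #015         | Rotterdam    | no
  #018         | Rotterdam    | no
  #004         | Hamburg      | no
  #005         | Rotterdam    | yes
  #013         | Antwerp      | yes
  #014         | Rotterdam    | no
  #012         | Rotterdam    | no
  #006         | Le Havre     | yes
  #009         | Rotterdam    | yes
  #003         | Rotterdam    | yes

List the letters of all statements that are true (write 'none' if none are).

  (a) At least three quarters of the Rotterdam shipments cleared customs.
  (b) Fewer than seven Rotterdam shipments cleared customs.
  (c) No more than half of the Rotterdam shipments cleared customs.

|A| = 12, |A ∩ B| = 3, |A ∖ B| = 9.
(a) |A ∩ B| / |A| ≥ 3/4: fails.
(b) |A ∩ B| < 7: holds.
(c) |A ∩ B| ≤ |A ∖ B|: holds.

(b), (c)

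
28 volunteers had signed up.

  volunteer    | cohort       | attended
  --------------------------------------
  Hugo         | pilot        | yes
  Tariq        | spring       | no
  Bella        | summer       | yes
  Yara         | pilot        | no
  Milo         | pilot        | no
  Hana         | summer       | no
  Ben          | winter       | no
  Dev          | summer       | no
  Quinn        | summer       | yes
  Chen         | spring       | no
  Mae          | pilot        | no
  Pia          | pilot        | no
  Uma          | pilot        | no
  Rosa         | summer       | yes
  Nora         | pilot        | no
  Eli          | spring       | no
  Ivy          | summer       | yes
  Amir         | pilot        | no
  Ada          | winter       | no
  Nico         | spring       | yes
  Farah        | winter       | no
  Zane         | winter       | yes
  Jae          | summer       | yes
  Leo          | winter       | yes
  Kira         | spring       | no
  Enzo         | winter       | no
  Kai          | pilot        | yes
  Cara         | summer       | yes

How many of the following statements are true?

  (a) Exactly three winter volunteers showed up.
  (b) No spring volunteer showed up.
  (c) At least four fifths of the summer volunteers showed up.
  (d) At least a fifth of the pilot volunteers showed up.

(a) winter: |A| = 6, |A ∩ B| = 2; needs |A ∩ B| = 3 — false.
(b) spring: |A| = 5, |A ∩ B| = 1; needs A ∩ B = ∅ (|A ∩ B| = 0) — false.
(c) summer: |A| = 8, |A ∩ B| = 6; needs |A ∩ B| / |A| ≥ 4/5 — false.
(d) pilot: |A| = 9, |A ∩ B| = 2; needs |A ∩ B| / |A| ≥ 1/5 — true.

1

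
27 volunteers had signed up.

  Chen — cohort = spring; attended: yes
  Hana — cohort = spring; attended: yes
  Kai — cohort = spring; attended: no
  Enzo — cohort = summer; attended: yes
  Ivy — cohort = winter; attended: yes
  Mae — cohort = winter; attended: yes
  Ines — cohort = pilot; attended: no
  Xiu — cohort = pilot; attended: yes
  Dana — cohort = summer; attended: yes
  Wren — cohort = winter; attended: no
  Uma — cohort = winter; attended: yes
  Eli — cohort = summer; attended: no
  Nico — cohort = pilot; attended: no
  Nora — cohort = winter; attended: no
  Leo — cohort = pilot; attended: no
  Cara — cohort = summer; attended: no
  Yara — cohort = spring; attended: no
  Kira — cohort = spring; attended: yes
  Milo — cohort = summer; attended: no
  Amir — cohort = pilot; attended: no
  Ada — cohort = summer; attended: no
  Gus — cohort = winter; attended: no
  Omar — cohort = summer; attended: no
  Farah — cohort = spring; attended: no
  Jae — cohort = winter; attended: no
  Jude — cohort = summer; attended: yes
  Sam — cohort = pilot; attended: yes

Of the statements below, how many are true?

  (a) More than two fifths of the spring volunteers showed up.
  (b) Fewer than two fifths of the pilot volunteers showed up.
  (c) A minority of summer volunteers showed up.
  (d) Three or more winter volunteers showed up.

4

(a) spring: |A| = 6, |A ∩ B| = 3; needs |A ∩ B| / |A| > 2/5 — true.
(b) pilot: |A| = 6, |A ∩ B| = 2; needs |A ∩ B| / |A| < 2/5 — true.
(c) summer: |A| = 8, |A ∩ B| = 3; needs |A ∩ B| < |A ∖ B| — true.
(d) winter: |A| = 7, |A ∩ B| = 3; needs |A ∩ B| ≥ 3 — true.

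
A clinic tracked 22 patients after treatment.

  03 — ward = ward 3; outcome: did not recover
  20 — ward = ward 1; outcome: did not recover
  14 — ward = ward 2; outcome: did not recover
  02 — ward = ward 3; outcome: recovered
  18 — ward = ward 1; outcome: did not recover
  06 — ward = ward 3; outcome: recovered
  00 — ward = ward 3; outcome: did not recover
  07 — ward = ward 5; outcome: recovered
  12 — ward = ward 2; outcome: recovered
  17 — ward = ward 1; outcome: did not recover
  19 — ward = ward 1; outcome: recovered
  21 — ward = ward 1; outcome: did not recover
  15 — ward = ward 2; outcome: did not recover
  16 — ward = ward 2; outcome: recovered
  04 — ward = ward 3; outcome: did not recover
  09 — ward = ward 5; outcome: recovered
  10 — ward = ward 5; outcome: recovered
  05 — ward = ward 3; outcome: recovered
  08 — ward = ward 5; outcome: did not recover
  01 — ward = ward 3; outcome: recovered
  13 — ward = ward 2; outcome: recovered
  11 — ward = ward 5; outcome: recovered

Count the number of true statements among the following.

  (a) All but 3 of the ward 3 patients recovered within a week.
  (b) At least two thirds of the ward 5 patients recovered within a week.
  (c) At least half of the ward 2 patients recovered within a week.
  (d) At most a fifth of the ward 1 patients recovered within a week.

4

(a) ward 3: |A| = 7, |A ∩ B| = 4; needs |A ∖ B| = 3 — true.
(b) ward 5: |A| = 5, |A ∩ B| = 4; needs |A ∩ B| / |A| ≥ 2/3 — true.
(c) ward 2: |A| = 5, |A ∩ B| = 3; needs |A ∩ B| ≥ |A ∖ B| — true.
(d) ward 1: |A| = 5, |A ∩ B| = 1; needs |A ∩ B| / |A| ≤ 1/5 — true.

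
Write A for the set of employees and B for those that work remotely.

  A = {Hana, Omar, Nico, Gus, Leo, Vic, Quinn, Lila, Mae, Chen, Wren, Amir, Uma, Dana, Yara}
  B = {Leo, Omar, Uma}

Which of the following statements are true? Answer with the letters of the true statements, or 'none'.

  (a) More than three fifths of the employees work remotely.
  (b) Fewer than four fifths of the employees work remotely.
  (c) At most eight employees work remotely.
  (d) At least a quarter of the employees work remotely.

(b), (c)

|A| = 15, |A ∩ B| = 3, |A ∖ B| = 12.
(a) |A ∩ B| / |A| > 3/5: fails.
(b) |A ∩ B| / |A| < 4/5: holds.
(c) |A ∩ B| ≤ 8: holds.
(d) |A ∩ B| / |A| ≥ 1/4: fails.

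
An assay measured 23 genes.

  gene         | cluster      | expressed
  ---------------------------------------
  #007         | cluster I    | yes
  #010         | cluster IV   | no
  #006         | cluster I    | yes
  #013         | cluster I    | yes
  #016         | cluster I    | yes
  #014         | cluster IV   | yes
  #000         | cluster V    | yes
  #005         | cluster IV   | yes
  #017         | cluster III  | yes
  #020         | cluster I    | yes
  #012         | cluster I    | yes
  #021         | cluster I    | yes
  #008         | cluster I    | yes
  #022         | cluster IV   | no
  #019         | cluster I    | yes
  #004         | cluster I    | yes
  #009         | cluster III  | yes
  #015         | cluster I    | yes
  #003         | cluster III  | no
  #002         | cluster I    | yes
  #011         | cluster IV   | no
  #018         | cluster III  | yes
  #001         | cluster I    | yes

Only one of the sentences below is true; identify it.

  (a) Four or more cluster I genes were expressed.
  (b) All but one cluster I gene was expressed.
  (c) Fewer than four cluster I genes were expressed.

(a)

|A| = 13, |A ∩ B| = 13, |A ∖ B| = 0.
(a) requires |A ∩ B| ≥ 4: true.
(b) requires |A ∖ B| = 1: false.
(c) requires |A ∩ B| < 4: false.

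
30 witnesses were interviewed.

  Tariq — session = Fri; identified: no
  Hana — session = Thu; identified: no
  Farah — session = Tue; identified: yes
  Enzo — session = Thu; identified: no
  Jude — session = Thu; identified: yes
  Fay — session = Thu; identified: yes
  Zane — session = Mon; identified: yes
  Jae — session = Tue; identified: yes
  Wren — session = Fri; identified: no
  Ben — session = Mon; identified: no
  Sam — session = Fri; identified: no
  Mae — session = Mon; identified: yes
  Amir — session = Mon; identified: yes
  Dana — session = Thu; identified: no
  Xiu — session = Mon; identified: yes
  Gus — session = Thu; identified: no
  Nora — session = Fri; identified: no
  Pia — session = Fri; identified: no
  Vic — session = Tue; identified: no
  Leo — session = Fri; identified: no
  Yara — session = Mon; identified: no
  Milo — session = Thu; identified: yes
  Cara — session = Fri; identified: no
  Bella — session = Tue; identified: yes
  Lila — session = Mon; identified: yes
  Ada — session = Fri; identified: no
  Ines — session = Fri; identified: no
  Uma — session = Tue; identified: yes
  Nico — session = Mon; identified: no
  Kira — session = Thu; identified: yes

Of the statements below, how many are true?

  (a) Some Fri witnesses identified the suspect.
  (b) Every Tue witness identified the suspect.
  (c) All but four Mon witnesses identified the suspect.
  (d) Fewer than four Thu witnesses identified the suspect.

(a) Fri: |A| = 9, |A ∩ B| = 0; needs A ∩ B ≠ ∅ (|A ∩ B| ≥ 1) — false.
(b) Tue: |A| = 5, |A ∩ B| = 4; needs A ⊆ B, i.e. every element of A is in B (|A ∖ B| = 0) — false.
(c) Mon: |A| = 8, |A ∩ B| = 5; needs |A ∖ B| = 4 — false.
(d) Thu: |A| = 8, |A ∩ B| = 4; needs |A ∩ B| < 4 — false.

0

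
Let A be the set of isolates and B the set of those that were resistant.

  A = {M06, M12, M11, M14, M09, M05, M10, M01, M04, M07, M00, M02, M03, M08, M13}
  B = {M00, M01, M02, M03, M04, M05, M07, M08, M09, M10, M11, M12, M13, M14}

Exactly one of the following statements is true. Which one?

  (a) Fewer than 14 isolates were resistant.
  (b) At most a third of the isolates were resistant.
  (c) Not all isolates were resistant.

|A| = 15, |A ∩ B| = 14, |A ∖ B| = 1.
(a) requires |A ∩ B| < 14: false.
(b) requires |A ∩ B| / |A| ≤ 1/3: false.
(c) requires A ⊄ B (|A ∖ B| ≥ 1): true.

(c)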